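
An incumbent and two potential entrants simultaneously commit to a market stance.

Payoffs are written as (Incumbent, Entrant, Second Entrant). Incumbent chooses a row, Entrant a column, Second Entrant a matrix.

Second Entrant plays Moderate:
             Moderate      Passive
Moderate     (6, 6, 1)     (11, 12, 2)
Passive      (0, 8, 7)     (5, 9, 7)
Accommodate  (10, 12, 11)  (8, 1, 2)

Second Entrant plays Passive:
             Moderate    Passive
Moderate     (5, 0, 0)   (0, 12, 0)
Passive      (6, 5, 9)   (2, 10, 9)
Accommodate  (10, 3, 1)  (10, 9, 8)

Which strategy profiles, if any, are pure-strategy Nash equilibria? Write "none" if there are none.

Incumbent against (Moderate, Moderate): payoffs 6, 0, 10 → best response Accommodate.
Incumbent against (Moderate, Passive): payoffs 5, 6, 10 → best response Accommodate.
Incumbent against (Passive, Moderate): payoffs 11, 5, 8 → best response Moderate.
Incumbent against (Passive, Passive): payoffs 0, 2, 10 → best response Accommodate.
Entrant against (Moderate, Moderate): payoffs 6, 12 → best response Passive.
Entrant against (Moderate, Passive): payoffs 0, 12 → best response Passive.
Entrant against (Passive, Moderate): payoffs 8, 9 → best response Passive.
Entrant against (Passive, Passive): payoffs 5, 10 → best response Passive.
Entrant against (Accommodate, Moderate): payoffs 12, 1 → best response Moderate.
Entrant against (Accommodate, Passive): payoffs 3, 9 → best response Passive.
Second Entrant against (Moderate, Moderate): payoffs 1, 0 → best response Moderate.
Second Entrant against (Moderate, Passive): payoffs 2, 0 → best response Moderate.
Second Entrant against (Passive, Moderate): payoffs 7, 9 → best response Passive.
Second Entrant against (Passive, Passive): payoffs 7, 9 → best response Passive.
Second Entrant against (Accommodate, Moderate): payoffs 11, 1 → best response Moderate.
Second Entrant against (Accommodate, Passive): payoffs 2, 8 → best response Passive.
Mutual best responses: (Moderate, Passive, Moderate); (Accommodate, Moderate, Moderate); (Accommodate, Passive, Passive).

The pure Nash equilibria are (Moderate, Passive, Moderate), (Accommodate, Moderate, Moderate), (Accommodate, Passive, Passive).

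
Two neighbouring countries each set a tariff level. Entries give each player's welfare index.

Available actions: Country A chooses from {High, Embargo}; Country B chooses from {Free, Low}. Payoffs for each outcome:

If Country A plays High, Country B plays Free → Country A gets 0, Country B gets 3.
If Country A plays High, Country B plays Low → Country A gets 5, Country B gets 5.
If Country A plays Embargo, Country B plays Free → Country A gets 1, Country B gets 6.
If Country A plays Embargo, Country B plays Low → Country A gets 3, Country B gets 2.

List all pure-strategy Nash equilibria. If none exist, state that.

(High, Low); (Embargo, Free)

For each player, find the best response to each opponent profile; mutual best responses are the pure NE.
Country A against Free: payoffs 0, 1 → best response Embargo.
Country A against Low: payoffs 5, 3 → best response High.
Country B against High: payoffs 3, 5 → best response Low.
Country B against Embargo: payoffs 6, 2 → best response Free.
Mutual best responses: (High, Low); (Embargo, Free).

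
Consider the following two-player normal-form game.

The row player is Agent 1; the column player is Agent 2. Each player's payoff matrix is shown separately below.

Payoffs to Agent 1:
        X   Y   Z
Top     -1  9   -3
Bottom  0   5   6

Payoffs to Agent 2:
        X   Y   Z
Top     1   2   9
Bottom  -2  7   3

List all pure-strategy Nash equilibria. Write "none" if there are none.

There is no pure-strategy Nash equilibrium.

(Top, X): Agent 1 can switch to Bottom (-1 → 0). Not NE.
(Top, Y): Agent 2 can switch to Z (2 → 9). Not NE.
(Top, Z): Agent 1 can switch to Bottom (-3 → 6). Not NE.
(Bottom, X): Agent 2 can switch to Y (-2 → 7). Not NE.
(Bottom, Y): Agent 1 can switch to Top (5 → 9). Not NE.
(Bottom, Z): Agent 2 can switch to Y (3 → 7). Not NE.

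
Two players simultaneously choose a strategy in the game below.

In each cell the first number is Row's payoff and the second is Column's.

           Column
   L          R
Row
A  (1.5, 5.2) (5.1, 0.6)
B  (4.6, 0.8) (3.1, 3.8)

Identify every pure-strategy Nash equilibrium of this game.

Row against L: payoffs 1.5, 4.6 → best response B.
Row against R: payoffs 5.1, 3.1 → best response A.
Column against A: payoffs 5.2, 0.6 → best response L.
Column against B: payoffs 0.8, 3.8 → best response R.
No profile is a mutual best response for all players.

none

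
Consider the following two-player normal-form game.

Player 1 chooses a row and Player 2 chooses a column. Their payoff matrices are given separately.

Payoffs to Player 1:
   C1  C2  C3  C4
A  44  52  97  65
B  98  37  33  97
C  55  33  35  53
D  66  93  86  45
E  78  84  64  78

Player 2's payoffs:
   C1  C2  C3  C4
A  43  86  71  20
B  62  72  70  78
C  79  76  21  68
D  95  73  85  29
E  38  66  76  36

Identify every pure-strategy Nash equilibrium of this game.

Player 1 against C1: payoffs 44, 98, 55, 66, 78 → best response B.
Player 1 against C2: payoffs 52, 37, 33, 93, 84 → best response D.
Player 1 against C3: payoffs 97, 33, 35, 86, 64 → best response A.
Player 1 against C4: payoffs 65, 97, 53, 45, 78 → best response B.
Player 2 against A: payoffs 43, 86, 71, 20 → best response C2.
Player 2 against B: payoffs 62, 72, 70, 78 → best response C4.
Player 2 against C: payoffs 79, 76, 21, 68 → best response C1.
Player 2 against D: payoffs 95, 73, 85, 29 → best response C1.
Player 2 against E: payoffs 38, 66, 76, 36 → best response C3.
Mutual best responses: (B, C4).

Pure NE: (B, C4)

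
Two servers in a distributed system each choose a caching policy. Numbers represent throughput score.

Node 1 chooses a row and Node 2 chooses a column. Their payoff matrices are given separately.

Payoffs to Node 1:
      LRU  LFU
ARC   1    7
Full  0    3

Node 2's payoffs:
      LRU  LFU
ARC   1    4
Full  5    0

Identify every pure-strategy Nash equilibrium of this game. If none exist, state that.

The unique pure-strategy Nash equilibrium is (ARC, LFU).

For each player, find the best response to each opponent profile; mutual best responses are the pure NE.
Node 1 against LRU: payoffs 1, 0 → best response ARC.
Node 1 against LFU: payoffs 7, 3 → best response ARC.
Node 2 against ARC: payoffs 1, 4 → best response LFU.
Node 2 against Full: payoffs 5, 0 → best response LRU.
Mutual best responses: (ARC, LFU).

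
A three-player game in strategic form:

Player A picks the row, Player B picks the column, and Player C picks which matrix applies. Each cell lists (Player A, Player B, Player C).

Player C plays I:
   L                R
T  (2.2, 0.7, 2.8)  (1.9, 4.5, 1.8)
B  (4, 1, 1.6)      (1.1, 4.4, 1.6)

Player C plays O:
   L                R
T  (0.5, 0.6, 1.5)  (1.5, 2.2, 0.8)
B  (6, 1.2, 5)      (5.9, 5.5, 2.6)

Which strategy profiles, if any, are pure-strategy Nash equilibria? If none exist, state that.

Player A against (L, I): payoffs 2.2, 4 → best response B.
Player A against (L, O): payoffs 0.5, 6 → best response B.
Player A against (R, I): payoffs 1.9, 1.1 → best response T.
Player A against (R, O): payoffs 1.5, 5.9 → best response B.
Player B against (T, I): payoffs 0.7, 4.5 → best response R.
Player B against (T, O): payoffs 0.6, 2.2 → best response R.
Player B against (B, I): payoffs 1, 4.4 → best response R.
Player B against (B, O): payoffs 1.2, 5.5 → best response R.
Player C against (T, L): payoffs 2.8, 1.5 → best response I.
Player C against (T, R): payoffs 1.8, 0.8 → best response I.
Player C against (B, L): payoffs 1.6, 5 → best response O.
Player C against (B, R): payoffs 1.6, 2.6 → best response O.
Mutual best responses: (T, R, I); (B, R, O).

The pure Nash equilibria are (T, R, I); (B, R, O).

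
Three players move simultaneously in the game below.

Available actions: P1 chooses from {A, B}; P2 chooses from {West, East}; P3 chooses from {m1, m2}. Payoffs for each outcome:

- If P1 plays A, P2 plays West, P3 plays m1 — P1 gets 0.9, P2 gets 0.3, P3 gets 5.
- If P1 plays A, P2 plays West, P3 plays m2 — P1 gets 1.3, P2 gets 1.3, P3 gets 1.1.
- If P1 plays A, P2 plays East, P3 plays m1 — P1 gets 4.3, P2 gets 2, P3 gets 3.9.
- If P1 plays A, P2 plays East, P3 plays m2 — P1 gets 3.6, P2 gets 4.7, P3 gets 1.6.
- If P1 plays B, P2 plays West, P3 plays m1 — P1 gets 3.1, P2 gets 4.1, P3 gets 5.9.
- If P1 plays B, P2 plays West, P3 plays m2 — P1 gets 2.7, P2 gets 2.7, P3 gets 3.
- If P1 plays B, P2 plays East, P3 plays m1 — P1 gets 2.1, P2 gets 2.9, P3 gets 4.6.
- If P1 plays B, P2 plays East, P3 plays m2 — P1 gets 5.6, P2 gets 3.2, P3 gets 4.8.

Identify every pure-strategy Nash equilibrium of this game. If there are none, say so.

P1 against (West, m1): payoffs 0.9, 3.1 → best response B.
P1 against (West, m2): payoffs 1.3, 2.7 → best response B.
P1 against (East, m1): payoffs 4.3, 2.1 → best response A.
P1 against (East, m2): payoffs 3.6, 5.6 → best response B.
P2 against (A, m1): payoffs 0.3, 2 → best response East.
P2 against (A, m2): payoffs 1.3, 4.7 → best response East.
P2 against (B, m1): payoffs 4.1, 2.9 → best response West.
P2 against (B, m2): payoffs 2.7, 3.2 → best response East.
P3 against (A, West): payoffs 5, 1.1 → best response m1.
P3 against (A, East): payoffs 3.9, 1.6 → best response m1.
P3 against (B, West): payoffs 5.9, 3 → best response m1.
P3 against (B, East): payoffs 4.6, 4.8 → best response m2.
Mutual best responses: (A, East, m1); (B, West, m1); (B, East, m2).

The pure Nash equilibria are (A, East, m1) and (B, West, m1) and (B, East, m2).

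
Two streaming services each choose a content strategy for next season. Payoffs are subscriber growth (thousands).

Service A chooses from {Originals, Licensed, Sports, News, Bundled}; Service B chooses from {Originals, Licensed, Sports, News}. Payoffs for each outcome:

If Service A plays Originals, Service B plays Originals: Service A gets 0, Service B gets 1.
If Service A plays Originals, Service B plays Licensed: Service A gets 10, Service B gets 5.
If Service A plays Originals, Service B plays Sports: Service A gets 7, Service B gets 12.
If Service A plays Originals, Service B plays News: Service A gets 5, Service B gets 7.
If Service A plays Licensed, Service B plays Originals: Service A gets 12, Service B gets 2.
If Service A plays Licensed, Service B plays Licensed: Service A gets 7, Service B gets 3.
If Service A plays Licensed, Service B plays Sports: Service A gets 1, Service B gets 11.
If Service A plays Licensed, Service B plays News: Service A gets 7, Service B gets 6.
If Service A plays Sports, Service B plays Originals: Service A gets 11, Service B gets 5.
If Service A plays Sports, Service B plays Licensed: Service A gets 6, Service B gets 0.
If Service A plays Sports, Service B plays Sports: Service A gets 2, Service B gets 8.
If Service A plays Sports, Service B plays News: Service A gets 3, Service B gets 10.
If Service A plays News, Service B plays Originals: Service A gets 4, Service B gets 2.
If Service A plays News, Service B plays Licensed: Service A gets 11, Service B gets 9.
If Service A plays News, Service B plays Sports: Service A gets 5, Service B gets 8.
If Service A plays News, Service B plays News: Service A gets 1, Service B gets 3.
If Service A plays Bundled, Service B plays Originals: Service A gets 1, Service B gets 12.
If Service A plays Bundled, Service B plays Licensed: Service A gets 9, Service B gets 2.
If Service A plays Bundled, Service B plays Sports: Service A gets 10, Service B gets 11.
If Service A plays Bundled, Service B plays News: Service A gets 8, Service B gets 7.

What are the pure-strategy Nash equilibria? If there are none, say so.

Pure NE: (News, Licensed)

Service A against Originals: payoffs 0, 12, 11, 4, 1 → best response Licensed.
Service A against Licensed: payoffs 10, 7, 6, 11, 9 → best response News.
Service A against Sports: payoffs 7, 1, 2, 5, 10 → best response Bundled.
Service A against News: payoffs 5, 7, 3, 1, 8 → best response Bundled.
Service B against Originals: payoffs 1, 5, 12, 7 → best response Sports.
Service B against Licensed: payoffs 2, 3, 11, 6 → best response Sports.
Service B against Sports: payoffs 5, 0, 8, 10 → best response News.
Service B against News: payoffs 2, 9, 8, 3 → best response Licensed.
Service B against Bundled: payoffs 12, 2, 11, 7 → best response Originals.
Mutual best responses: (News, Licensed).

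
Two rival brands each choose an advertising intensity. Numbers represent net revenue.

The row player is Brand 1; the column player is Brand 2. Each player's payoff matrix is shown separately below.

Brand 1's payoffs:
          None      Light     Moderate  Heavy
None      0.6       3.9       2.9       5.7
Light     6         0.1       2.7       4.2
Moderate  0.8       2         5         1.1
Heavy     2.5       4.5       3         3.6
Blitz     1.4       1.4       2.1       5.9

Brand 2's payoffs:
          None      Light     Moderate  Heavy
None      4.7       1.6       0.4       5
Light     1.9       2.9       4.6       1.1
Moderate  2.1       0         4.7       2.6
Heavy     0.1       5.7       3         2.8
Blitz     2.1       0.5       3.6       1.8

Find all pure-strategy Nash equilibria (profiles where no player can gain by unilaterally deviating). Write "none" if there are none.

For each strategy profile, look for a profitable unilateral deviation.
(None, None): Brand 1 can switch to Light (0.6 → 6). Not NE.
(None, Light): Brand 1 can switch to Heavy (3.9 → 4.5). Not NE.
(None, Moderate): Brand 1 can switch to Moderate (2.9 → 5). Not NE.
(None, Heavy): Brand 1 can switch to Blitz (5.7 → 5.9). Not NE.
(Light, None): Brand 2 can switch to Light (1.9 → 2.9). Not NE.
(Light, Light): Brand 1 can switch to None (0.1 → 3.9). Not NE.
(Light, Moderate): Brand 1 can switch to None (2.7 → 2.9). Not NE.
(Light, Heavy): Brand 1 can switch to None (4.2 → 5.7). Not NE.
(Moderate, None): Brand 1 can switch to Light (0.8 → 6). Not NE.
(Moderate, Light): Brand 1 can switch to None (2 → 3.9). Not NE.
(Moderate, Moderate): Brand 1 gets 5, best alternative 3; Brand 2 gets 4.7, best alternative 2.6. No profitable deviation — NE.
(Heavy, Light): Brand 1 gets 4.5, best alternative 3.9; Brand 2 gets 5.7, best alternative 3. No profitable deviation — NE.
(The remaining 8 profiles each have a profitable deviation by the same check.)

(Moderate, Moderate) and (Heavy, Light)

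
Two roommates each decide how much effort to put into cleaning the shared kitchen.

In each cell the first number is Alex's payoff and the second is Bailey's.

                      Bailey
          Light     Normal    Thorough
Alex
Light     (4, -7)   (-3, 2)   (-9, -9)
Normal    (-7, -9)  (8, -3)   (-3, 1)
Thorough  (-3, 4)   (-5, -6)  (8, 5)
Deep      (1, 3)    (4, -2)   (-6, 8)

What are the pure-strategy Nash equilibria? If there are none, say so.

(Light, Light): Bailey can switch to Normal (-7 → 2). Not NE.
(Light, Normal): Alex can switch to Normal (-3 → 8). Not NE.
(Light, Thorough): Alex can switch to Normal (-9 → -3). Not NE.
(Normal, Light): Alex can switch to Light (-7 → 4). Not NE.
(Normal, Normal): Bailey can switch to Thorough (-3 → 1). Not NE.
(Normal, Thorough): Alex can switch to Thorough (-3 → 8). Not NE.
(Thorough, Light): Alex can switch to Light (-3 → 4). Not NE.
(Thorough, Normal): Alex can switch to Light (-5 → -3). Not NE.
(Thorough, Thorough): Alex gets 8, best alternative -3; Bailey gets 5, best alternative 4. No profitable deviation — NE.
(The remaining 3 profiles each have a profitable deviation by the same check.)

(Thorough, Thorough)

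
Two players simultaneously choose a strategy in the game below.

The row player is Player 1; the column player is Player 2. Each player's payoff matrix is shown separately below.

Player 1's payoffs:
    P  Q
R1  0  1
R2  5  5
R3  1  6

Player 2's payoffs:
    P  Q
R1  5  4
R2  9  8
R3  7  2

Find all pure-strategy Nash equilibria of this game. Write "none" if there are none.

Player 1 against P: payoffs 0, 5, 1 → best response R2.
Player 1 against Q: payoffs 1, 5, 6 → best response R3.
Player 2 against R1: payoffs 5, 4 → best response P.
Player 2 against R2: payoffs 9, 8 → best response P.
Player 2 against R3: payoffs 7, 2 → best response P.
Mutual best responses: (R2, P).

The unique pure-strategy Nash equilibrium is (R2, P).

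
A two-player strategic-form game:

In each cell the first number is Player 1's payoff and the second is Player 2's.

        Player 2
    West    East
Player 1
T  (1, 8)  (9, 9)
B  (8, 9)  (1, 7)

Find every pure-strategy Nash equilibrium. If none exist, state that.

Pure-strategy Nash equilibria: (T, East); (B, West)

(T, West): Player 1 can switch to B (1 → 8). Not NE.
(T, East): Player 1 gets 9, best alternative 1; Player 2 gets 9, best alternative 8. No profitable deviation — NE.
(B, West): Player 1 gets 8, best alternative 1; Player 2 gets 9, best alternative 7. No profitable deviation — NE.
(B, East): Player 1 can switch to T (1 → 9). Not NE.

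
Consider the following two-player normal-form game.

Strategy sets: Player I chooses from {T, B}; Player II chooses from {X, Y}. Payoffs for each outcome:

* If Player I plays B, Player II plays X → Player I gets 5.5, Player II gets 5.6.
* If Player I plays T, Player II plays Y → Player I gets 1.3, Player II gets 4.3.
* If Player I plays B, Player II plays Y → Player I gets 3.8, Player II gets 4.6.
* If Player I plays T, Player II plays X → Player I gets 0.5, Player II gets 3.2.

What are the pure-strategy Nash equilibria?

(T, X): Player I can switch to B (0.5 → 5.5). Not NE.
(T, Y): Player I can switch to B (1.3 → 3.8). Not NE.
(B, X): Player I gets 5.5, best alternative 0.5; Player II gets 5.6, best alternative 4.6. No profitable deviation — NE.
(B, Y): Player II can switch to X (4.6 → 5.6). Not NE.

(B, X)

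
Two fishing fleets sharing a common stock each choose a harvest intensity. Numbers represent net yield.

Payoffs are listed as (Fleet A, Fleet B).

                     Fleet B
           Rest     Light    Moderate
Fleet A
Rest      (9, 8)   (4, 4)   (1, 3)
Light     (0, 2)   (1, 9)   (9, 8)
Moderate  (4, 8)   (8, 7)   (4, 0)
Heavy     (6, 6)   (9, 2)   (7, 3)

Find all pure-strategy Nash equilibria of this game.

Fleet A against Rest: payoffs 9, 0, 4, 6 → best response Rest.
Fleet A against Light: payoffs 4, 1, 8, 9 → best response Heavy.
Fleet A against Moderate: payoffs 1, 9, 4, 7 → best response Light.
Fleet B against Rest: payoffs 8, 4, 3 → best response Rest.
Fleet B against Light: payoffs 2, 9, 8 → best response Light.
Fleet B against Moderate: payoffs 8, 7, 0 → best response Rest.
Fleet B against Heavy: payoffs 6, 2, 3 → best response Rest.
Mutual best responses: (Rest, Rest).

The unique pure-strategy Nash equilibrium is (Rest, Rest).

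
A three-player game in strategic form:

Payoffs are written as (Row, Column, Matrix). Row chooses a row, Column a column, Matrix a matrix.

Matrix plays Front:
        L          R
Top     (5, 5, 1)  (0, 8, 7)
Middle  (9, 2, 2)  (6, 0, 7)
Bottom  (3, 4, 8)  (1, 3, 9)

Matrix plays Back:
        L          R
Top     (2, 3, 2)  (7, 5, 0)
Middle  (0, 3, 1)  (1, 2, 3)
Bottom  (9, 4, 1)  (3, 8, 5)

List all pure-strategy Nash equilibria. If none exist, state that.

Row against (L, Front): payoffs 5, 9, 3 → best response Middle.
Row against (L, Back): payoffs 2, 0, 9 → best response Bottom.
Row against (R, Front): payoffs 0, 6, 1 → best response Middle.
Row against (R, Back): payoffs 7, 1, 3 → best response Top.
Column against (Top, Front): payoffs 5, 8 → best response R.
Column against (Top, Back): payoffs 3, 5 → best response R.
Column against (Middle, Front): payoffs 2, 0 → best response L.
Column against (Middle, Back): payoffs 3, 2 → best response L.
Column against (Bottom, Front): payoffs 4, 3 → best response L.
Column against (Bottom, Back): payoffs 4, 8 → best response R.
Matrix against (Top, L): payoffs 1, 2 → best response Back.
Matrix against (Top, R): payoffs 7, 0 → best response Front.
Matrix against (Middle, L): payoffs 2, 1 → best response Front.
Matrix against (Middle, R): payoffs 7, 3 → best response Front.
Matrix against (Bottom, L): payoffs 8, 1 → best response Front.
Matrix against (Bottom, R): payoffs 9, 5 → best response Front.
Mutual best responses: (Middle, L, Front).

(Middle, L, Front)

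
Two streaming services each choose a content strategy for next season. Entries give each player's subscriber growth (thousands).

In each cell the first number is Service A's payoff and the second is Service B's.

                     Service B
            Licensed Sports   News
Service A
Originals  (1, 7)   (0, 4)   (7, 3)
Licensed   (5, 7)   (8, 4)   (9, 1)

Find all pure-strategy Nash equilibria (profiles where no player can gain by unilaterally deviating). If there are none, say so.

Pure NE: (Licensed, Licensed)

Mark each player's best response to every combination of opponents' strategies; a profile where every player is best-responding is a pure Nash equilibrium.
Service A against Licensed: payoffs 1, 5 → best response Licensed.
Service A against Sports: payoffs 0, 8 → best response Licensed.
Service A against News: payoffs 7, 9 → best response Licensed.
Service B against Originals: payoffs 7, 4, 3 → best response Licensed.
Service B against Licensed: payoffs 7, 4, 1 → best response Licensed.
Mutual best responses: (Licensed, Licensed).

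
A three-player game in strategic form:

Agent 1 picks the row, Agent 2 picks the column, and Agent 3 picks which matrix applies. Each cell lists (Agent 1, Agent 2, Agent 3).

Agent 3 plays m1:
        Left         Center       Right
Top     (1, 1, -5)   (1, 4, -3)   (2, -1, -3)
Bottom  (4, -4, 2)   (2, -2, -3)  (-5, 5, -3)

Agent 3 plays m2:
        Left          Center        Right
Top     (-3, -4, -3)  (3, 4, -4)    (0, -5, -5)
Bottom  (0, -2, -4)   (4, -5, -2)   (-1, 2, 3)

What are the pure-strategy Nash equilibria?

none

(Top, Left, m1): Agent 1 can switch to Bottom (1 → 4). Not NE.
(Top, Left, m2): Agent 1 can switch to Bottom (-3 → 0). Not NE.
(Top, Center, m1): Agent 1 can switch to Bottom (1 → 2). Not NE.
(Top, Center, m2): Agent 1 can switch to Bottom (3 → 4). Not NE.
(Top, Right, m1): Agent 2 can switch to Left (-1 → 1). Not NE.
(Top, Right, m2): Agent 2 can switch to Left (-5 → -4). Not NE.
(Bottom, Left, m1): Agent 2 can switch to Center (-4 → -2). Not NE.
(Bottom, Left, m2): Agent 2 can switch to Right (-2 → 2). Not NE.
(Bottom, Center, m1): Agent 2 can switch to Right (-2 → 5). Not NE.
(Bottom, Center, m2): Agent 2 can switch to Left (-5 → -2). Not NE.
(The remaining 2 profiles each have a profitable deviation by the same check.)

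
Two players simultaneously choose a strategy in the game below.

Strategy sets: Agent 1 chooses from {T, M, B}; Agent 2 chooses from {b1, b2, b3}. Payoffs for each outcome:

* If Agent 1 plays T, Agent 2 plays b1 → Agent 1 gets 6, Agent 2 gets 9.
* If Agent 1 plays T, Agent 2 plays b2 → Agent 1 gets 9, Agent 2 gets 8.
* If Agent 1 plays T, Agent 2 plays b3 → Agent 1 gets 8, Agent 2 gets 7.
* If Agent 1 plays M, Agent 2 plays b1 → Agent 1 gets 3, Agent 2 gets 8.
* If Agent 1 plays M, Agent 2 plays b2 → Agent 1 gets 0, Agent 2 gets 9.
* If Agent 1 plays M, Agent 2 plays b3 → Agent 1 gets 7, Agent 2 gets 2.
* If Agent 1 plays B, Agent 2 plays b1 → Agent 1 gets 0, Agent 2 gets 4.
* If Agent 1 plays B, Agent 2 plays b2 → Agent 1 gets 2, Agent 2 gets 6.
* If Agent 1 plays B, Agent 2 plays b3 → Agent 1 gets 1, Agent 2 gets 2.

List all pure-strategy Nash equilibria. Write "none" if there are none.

(T, b1)

Agent 1 against b1: payoffs 6, 3, 0 → best response T.
Agent 1 against b2: payoffs 9, 0, 2 → best response T.
Agent 1 against b3: payoffs 8, 7, 1 → best response T.
Agent 2 against T: payoffs 9, 8, 7 → best response b1.
Agent 2 against M: payoffs 8, 9, 2 → best response b2.
Agent 2 against B: payoffs 4, 6, 2 → best response b2.
Mutual best responses: (T, b1).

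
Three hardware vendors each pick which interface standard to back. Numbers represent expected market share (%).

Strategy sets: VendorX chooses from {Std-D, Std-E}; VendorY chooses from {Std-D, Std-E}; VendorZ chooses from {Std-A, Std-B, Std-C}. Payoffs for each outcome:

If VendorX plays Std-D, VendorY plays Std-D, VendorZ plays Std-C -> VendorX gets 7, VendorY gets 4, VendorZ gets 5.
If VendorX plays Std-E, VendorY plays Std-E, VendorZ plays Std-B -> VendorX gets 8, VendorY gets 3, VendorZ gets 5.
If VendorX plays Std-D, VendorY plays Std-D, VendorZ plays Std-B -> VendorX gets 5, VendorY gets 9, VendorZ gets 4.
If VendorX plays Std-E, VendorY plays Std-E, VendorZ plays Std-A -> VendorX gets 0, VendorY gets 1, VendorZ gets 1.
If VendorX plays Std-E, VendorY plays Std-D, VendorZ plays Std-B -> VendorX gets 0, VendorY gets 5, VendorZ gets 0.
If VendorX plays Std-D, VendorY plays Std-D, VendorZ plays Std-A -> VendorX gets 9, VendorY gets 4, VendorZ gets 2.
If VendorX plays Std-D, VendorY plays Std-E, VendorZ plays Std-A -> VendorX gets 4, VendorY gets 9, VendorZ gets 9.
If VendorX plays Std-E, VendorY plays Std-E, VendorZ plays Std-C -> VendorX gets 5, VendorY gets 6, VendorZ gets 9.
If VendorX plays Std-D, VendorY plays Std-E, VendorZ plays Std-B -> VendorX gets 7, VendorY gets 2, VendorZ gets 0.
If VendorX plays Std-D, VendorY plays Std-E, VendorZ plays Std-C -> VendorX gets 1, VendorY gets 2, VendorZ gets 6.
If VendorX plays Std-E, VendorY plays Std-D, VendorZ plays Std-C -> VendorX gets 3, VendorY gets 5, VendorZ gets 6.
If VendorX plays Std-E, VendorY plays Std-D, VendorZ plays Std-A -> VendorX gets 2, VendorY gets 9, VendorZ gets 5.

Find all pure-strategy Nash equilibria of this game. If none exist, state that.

(Std-D, Std-D, Std-A): VendorY can switch to Std-E (4 → 9). Not NE.
(Std-D, Std-D, Std-B): VendorZ can switch to Std-C (4 → 5). Not NE.
(Std-D, Std-D, Std-C): VendorX gets 7, best alternative 3; VendorY gets 4, best alternative 2; VendorZ gets 5, best alternative 4. No profitable deviation — NE.
(Std-D, Std-E, Std-A): VendorX gets 4, best alternative 0; VendorY gets 9, best alternative 4; VendorZ gets 9, best alternative 6. No profitable deviation — NE.
(Std-D, Std-E, Std-B): VendorX can switch to Std-E (7 → 8). Not NE.
(Std-D, Std-E, Std-C): VendorX can switch to Std-E (1 → 5). Not NE.
(Std-E, Std-D, Std-A): VendorX can switch to Std-D (2 → 9). Not NE.
(Std-E, Std-D, Std-B): VendorX can switch to Std-D (0 → 5). Not NE.
(Std-E, Std-D, Std-C): VendorX can switch to Std-D (3 → 7). Not NE.
(Std-E, Std-E, Std-A): VendorX can switch to Std-D (0 → 4). Not NE.
(Std-E, Std-E, Std-B): VendorY can switch to Std-D (3 → 5). Not NE.
(Std-E, Std-E, Std-C): VendorX gets 5, best alternative 1; VendorY gets 6, best alternative 5; VendorZ gets 9, best alternative 5. No profitable deviation — NE.

Pure-strategy Nash equilibria: (Std-D, Std-D, Std-C) and (Std-D, Std-E, Std-A) and (Std-E, Std-E, Std-C)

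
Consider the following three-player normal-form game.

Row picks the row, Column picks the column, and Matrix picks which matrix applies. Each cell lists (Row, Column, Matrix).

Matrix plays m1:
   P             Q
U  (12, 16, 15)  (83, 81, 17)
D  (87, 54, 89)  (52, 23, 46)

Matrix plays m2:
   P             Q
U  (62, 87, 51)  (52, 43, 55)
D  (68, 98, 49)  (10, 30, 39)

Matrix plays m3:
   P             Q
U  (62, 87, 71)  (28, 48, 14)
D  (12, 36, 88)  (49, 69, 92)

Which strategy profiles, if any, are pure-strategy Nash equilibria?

Row against (P, m1): payoffs 12, 87 → best response D.
Row against (P, m2): payoffs 62, 68 → best response D.
Row against (P, m3): payoffs 62, 12 → best response U.
Row against (Q, m1): payoffs 83, 52 → best response U.
Row against (Q, m2): payoffs 52, 10 → best response U.
Row against (Q, m3): payoffs 28, 49 → best response D.
Column against (U, m1): payoffs 16, 81 → best response Q.
Column against (U, m2): payoffs 87, 43 → best response P.
Column against (U, m3): payoffs 87, 48 → best response P.
Column against (D, m1): payoffs 54, 23 → best response P.
Column against (D, m2): payoffs 98, 30 → best response P.
Column against (D, m3): payoffs 36, 69 → best response Q.
Matrix against (U, P): payoffs 15, 51, 71 → best response m3.
Matrix against (U, Q): payoffs 17, 55, 14 → best response m2.
Matrix against (D, P): payoffs 89, 49, 88 → best response m1.
Matrix against (D, Q): payoffs 46, 39, 92 → best response m3.
Mutual best responses: (U, P, m3); (D, P, m1); (D, Q, m3).

Pure-strategy Nash equilibria: (U, P, m3), (D, P, m1), (D, Q, m3)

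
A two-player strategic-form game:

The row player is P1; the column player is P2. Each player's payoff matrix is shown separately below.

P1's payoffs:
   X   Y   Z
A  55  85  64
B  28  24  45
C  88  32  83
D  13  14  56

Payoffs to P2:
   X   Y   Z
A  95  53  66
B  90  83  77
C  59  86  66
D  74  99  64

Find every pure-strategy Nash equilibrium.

(A, X): P1 can switch to C (55 → 88). Not NE.
(A, Y): P2 can switch to X (53 → 95). Not NE.
(A, Z): P1 can switch to C (64 → 83). Not NE.
(B, X): P1 can switch to A (28 → 55). Not NE.
(B, Y): P1 can switch to A (24 → 85). Not NE.
(B, Z): P1 can switch to A (45 → 64). Not NE.
(The remaining 6 profiles each have a profitable deviation by the same check.)

none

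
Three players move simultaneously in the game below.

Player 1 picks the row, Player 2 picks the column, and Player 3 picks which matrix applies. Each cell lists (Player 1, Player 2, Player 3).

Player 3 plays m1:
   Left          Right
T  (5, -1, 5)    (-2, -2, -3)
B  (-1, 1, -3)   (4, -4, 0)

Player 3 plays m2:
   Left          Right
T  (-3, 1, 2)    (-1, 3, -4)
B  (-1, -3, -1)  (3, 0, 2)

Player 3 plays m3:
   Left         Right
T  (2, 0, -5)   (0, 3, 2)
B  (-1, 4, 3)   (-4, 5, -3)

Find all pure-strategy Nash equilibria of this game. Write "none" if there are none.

The pure Nash equilibria are (T, Left, m1); (T, Right, m3); (B, Right, m2).

Player 1 against (Left, m1): payoffs 5, -1 → best response T.
Player 1 against (Left, m2): payoffs -3, -1 → best response B.
Player 1 against (Left, m3): payoffs 2, -1 → best response T.
Player 1 against (Right, m1): payoffs -2, 4 → best response B.
Player 1 against (Right, m2): payoffs -1, 3 → best response B.
Player 1 against (Right, m3): payoffs 0, -4 → best response T.
Player 2 against (T, m1): payoffs -1, -2 → best response Left.
Player 2 against (T, m2): payoffs 1, 3 → best response Right.
Player 2 against (T, m3): payoffs 0, 3 → best response Right.
Player 2 against (B, m1): payoffs 1, -4 → best response Left.
Player 2 against (B, m2): payoffs -3, 0 → best response Right.
Player 2 against (B, m3): payoffs 4, 5 → best response Right.
Player 3 against (T, Left): payoffs 5, 2, -5 → best response m1.
Player 3 against (T, Right): payoffs -3, -4, 2 → best response m3.
Player 3 against (B, Left): payoffs -3, -1, 3 → best response m3.
Player 3 against (B, Right): payoffs 0, 2, -3 → best response m2.
Mutual best responses: (T, Left, m1); (T, Right, m3); (B, Right, m2).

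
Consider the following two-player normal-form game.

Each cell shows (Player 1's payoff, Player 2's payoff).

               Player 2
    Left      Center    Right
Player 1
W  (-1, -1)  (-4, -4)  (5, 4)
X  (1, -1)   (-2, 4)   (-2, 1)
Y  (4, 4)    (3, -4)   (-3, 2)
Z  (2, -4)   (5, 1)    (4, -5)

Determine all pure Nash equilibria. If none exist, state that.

(W, Right); (Y, Left); (Z, Center)

(W, Left): Player 1 can switch to X (-1 → 1). Not NE.
(W, Center): Player 1 can switch to X (-4 → -2). Not NE.
(W, Right): Player 1 gets 5, best alternative 4; Player 2 gets 4, best alternative -1. No profitable deviation — NE.
(X, Left): Player 1 can switch to Y (1 → 4). Not NE.
(X, Center): Player 1 can switch to Y (-2 → 3). Not NE.
(X, Right): Player 1 can switch to W (-2 → 5). Not NE.
(Y, Left): Player 1 gets 4, best alternative 2; Player 2 gets 4, best alternative 2. No profitable deviation — NE.
(Y, Center): Player 1 can switch to Z (3 → 5). Not NE.
(Y, Right): Player 1 can switch to W (-3 → 5). Not NE.
(Z, Left): Player 1 can switch to Y (2 → 4). Not NE.
(Z, Center): Player 1 gets 5, best alternative 3; Player 2 gets 1, best alternative -4. No profitable deviation — NE.
(The remaining 1 profile has a profitable deviation by the same check.)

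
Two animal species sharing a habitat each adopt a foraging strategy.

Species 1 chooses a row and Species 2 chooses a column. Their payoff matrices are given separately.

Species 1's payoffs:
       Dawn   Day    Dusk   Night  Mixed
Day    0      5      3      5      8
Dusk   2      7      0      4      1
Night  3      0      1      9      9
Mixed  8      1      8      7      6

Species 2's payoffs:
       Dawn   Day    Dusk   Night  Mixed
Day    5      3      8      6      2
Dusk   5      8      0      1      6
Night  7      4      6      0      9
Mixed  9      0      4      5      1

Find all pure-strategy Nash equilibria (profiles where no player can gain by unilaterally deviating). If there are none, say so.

Mark each player's best response to every combination of opponents' strategies; a profile where every player is best-responding is a pure Nash equilibrium.
Species 1 against Dawn: payoffs 0, 2, 3, 8 → best response Mixed.
Species 1 against Day: payoffs 5, 7, 0, 1 → best response Dusk.
Species 1 against Dusk: payoffs 3, 0, 1, 8 → best response Mixed.
Species 1 against Night: payoffs 5, 4, 9, 7 → best response Night.
Species 1 against Mixed: payoffs 8, 1, 9, 6 → best response Night.
Species 2 against Day: payoffs 5, 3, 8, 6, 2 → best response Dusk.
Species 2 against Dusk: payoffs 5, 8, 0, 1, 6 → best response Day.
Species 2 against Night: payoffs 7, 4, 6, 0, 9 → best response Mixed.
Species 2 against Mixed: payoffs 9, 0, 4, 5, 1 → best response Dawn.
Mutual best responses: (Dusk, Day); (Night, Mixed); (Mixed, Dawn).

The pure Nash equilibria are (Dusk, Day), (Night, Mixed), (Mixed, Dawn).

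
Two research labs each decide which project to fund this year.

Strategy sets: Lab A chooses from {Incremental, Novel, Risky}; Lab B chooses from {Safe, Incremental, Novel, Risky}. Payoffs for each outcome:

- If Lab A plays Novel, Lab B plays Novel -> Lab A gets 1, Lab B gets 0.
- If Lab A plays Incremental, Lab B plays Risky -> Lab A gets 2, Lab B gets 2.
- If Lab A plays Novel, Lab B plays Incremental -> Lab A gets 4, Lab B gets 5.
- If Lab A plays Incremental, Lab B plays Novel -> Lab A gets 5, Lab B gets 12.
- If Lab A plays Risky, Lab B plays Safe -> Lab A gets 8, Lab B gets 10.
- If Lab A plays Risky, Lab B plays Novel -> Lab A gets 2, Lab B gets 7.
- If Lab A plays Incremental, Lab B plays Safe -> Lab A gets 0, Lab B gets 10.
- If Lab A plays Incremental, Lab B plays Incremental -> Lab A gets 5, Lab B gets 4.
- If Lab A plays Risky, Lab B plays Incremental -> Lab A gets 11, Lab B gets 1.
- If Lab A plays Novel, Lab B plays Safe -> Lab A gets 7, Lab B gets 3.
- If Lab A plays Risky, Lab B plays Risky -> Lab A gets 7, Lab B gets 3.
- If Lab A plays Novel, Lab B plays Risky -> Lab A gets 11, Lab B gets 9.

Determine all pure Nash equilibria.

Pure-strategy Nash equilibria: (Incremental, Novel) and (Novel, Risky) and (Risky, Safe)

For each player, find the best response to each opponent profile; mutual best responses are the pure NE.
Lab A against Safe: payoffs 0, 7, 8 → best response Risky.
Lab A against Incremental: payoffs 5, 4, 11 → best response Risky.
Lab A against Novel: payoffs 5, 1, 2 → best response Incremental.
Lab A against Risky: payoffs 2, 11, 7 → best response Novel.
Lab B against Incremental: payoffs 10, 4, 12, 2 → best response Novel.
Lab B against Novel: payoffs 3, 5, 0, 9 → best response Risky.
Lab B against Risky: payoffs 10, 1, 7, 3 → best response Safe.
Mutual best responses: (Incremental, Novel); (Novel, Risky); (Risky, Safe).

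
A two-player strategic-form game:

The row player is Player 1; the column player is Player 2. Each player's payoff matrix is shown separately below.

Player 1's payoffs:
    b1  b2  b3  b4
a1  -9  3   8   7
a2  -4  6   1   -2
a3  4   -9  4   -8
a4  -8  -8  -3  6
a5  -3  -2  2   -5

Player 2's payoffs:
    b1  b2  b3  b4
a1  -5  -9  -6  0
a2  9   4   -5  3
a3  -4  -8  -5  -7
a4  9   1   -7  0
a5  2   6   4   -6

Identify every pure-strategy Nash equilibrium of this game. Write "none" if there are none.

Mark each player's best response to every combination of opponents' strategies; a profile where every player is best-responding is a pure Nash equilibrium.
Player 1 against b1: payoffs -9, -4, 4, -8, -3 → best response a3.
Player 1 against b2: payoffs 3, 6, -9, -8, -2 → best response a2.
Player 1 against b3: payoffs 8, 1, 4, -3, 2 → best response a1.
Player 1 against b4: payoffs 7, -2, -8, 6, -5 → best response a1.
Player 2 against a1: payoffs -5, -9, -6, 0 → best response b4.
Player 2 against a2: payoffs 9, 4, -5, 3 → best response b1.
Player 2 against a3: payoffs -4, -8, -5, -7 → best response b1.
Player 2 against a4: payoffs 9, 1, -7, 0 → best response b1.
Player 2 against a5: payoffs 2, 6, 4, -6 → best response b2.
Mutual best responses: (a1, b4); (a3, b1).

(a1, b4), (a3, b1)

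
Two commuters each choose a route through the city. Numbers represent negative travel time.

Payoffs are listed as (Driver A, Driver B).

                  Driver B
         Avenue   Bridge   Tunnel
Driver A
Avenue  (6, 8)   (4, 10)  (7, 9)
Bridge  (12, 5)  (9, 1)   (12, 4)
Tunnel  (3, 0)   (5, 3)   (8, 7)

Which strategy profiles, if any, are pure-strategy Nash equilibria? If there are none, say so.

(Bridge, Avenue)

(Avenue, Avenue): Driver A can switch to Bridge (6 → 12). Not NE.
(Avenue, Bridge): Driver A can switch to Bridge (4 → 9). Not NE.
(Avenue, Tunnel): Driver A can switch to Bridge (7 → 12). Not NE.
(Bridge, Avenue): Driver A gets 12, best alternative 6; Driver B gets 5, best alternative 4. No profitable deviation — NE.
(Bridge, Bridge): Driver B can switch to Avenue (1 → 5). Not NE.
(Bridge, Tunnel): Driver B can switch to Avenue (4 → 5). Not NE.
(Tunnel, Avenue): Driver A can switch to Avenue (3 → 6). Not NE.
(Tunnel, Bridge): Driver A can switch to Bridge (5 → 9). Not NE.
(Tunnel, Tunnel): Driver A can switch to Bridge (8 → 12). Not NE.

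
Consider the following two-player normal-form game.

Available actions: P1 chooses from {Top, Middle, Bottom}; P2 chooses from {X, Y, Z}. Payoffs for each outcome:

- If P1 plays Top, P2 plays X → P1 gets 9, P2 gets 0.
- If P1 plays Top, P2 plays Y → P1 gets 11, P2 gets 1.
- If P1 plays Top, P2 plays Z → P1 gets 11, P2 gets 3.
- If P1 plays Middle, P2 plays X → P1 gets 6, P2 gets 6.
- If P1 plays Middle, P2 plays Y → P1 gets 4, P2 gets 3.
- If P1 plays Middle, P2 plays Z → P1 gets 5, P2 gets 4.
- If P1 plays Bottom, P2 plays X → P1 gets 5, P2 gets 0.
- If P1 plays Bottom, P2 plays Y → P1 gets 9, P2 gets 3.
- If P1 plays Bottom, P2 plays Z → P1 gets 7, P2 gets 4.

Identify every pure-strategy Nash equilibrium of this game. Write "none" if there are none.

Pure NE: (Top, Z)

Check each profile: it is a Nash equilibrium iff no player can strictly gain by switching unilaterally.
(Top, X): P2 can switch to Y (0 → 1). Not NE.
(Top, Y): P2 can switch to Z (1 → 3). Not NE.
(Top, Z): P1 gets 11, best alternative 7; P2 gets 3, best alternative 1. No profitable deviation — NE.
(Middle, X): P1 can switch to Top (6 → 9). Not NE.
(Middle, Y): P1 can switch to Top (4 → 11). Not NE.
(Middle, Z): P1 can switch to Top (5 → 11). Not NE.
(Bottom, X): P1 can switch to Top (5 → 9). Not NE.
(Bottom, Y): P1 can switch to Top (9 → 11). Not NE.
(Bottom, Z): P1 can switch to Top (7 → 11). Not NE.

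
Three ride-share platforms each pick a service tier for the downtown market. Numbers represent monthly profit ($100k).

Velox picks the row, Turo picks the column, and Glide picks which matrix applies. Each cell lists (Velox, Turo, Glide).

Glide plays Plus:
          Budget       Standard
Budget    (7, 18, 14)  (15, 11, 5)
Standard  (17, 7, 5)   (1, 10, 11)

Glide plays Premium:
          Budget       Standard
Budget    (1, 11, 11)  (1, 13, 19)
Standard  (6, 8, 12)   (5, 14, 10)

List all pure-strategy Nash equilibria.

none

Mark each player's best response to every combination of opponents' strategies; a profile where every player is best-responding is a pure Nash equilibrium.
Velox against (Budget, Plus): payoffs 7, 17 → best response Standard.
Velox against (Budget, Premium): payoffs 1, 6 → best response Standard.
Velox against (Standard, Plus): payoffs 15, 1 → best response Budget.
Velox against (Standard, Premium): payoffs 1, 5 → best response Standard.
Turo against (Budget, Plus): payoffs 18, 11 → best response Budget.
Turo against (Budget, Premium): payoffs 11, 13 → best response Standard.
Turo against (Standard, Plus): payoffs 7, 10 → best response Standard.
Turo against (Standard, Premium): payoffs 8, 14 → best response Standard.
Glide against (Budget, Budget): payoffs 14, 11 → best response Plus.
Glide against (Budget, Standard): payoffs 5, 19 → best response Premium.
Glide against (Standard, Budget): payoffs 5, 12 → best response Premium.
Glide against (Standard, Standard): payoffs 11, 10 → best response Plus.
No profile is a mutual best response for all players.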